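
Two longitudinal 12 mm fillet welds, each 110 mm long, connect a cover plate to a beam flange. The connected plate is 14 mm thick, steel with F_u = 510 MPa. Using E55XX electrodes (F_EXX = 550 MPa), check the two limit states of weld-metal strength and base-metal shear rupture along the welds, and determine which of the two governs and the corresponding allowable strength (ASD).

R_n/Ω ≈ 308 kN (weld metal governs)

t_e = 0.707 × 12 = 8.484 mm; L = 220 mm.
Weld metal: R_n/Ω = (1/2.0) × 0.6 × 550 × 8.484 × 220 × 10⁻³ = 308 kN.
Base metal (shear rupture): R_n/Ω = (1/2.0) × 0.6 × 510 × 14 × 220 × 10⁻³ = 471.2 kN.
Governing: weld metal.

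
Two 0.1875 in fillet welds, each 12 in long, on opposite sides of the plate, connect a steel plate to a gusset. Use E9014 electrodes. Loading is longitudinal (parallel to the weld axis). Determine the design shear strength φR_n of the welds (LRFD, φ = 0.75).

φR_n ≈ 129 kip

E90XX → F_EXX = 90 ksi.
Effective throat t_e = 0.707 × 0.1875 = 0.1326 in.
Total length L = 24 in; A_we = 0.1326 × 24 = 3.181 in².
F_nw = 0.6 F_EXX = 0.6 × 90 = 54 ksi.
φR_n = 0.75 × 54 × 3.181 = 128.9 kip.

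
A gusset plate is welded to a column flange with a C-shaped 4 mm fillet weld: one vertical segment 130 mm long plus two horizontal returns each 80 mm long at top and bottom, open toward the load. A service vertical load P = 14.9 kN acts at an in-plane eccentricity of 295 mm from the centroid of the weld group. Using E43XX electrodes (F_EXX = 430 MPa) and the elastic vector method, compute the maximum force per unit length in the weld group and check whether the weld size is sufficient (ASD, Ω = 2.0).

Total weld length L_w = 290 mm. Treat welds as unit-width lines.
Centroid: x̄ = 2×80×40 / 290 = 22.07 mm from the vertical weld.
Polar moment about centroid: J = I_x + I_y = [130³/12 + 2×80×65²] + [130×22.07² + 2(80³/12 + 80×17.93²)] = 1059000 mm³.
Direct shear f_v = P/L_w = 14.9×10³ / 290 = 51.38 N/mm (vertical).
Torsion M = P·e = 14.9×10³ × 295 = 4395500 N·mm.
Critical point at (x, y) = (57.93, 65) from centroid. f_tx = M·y/J = 269.7 N/mm; f_ty = M·x/J = 240.4 N/mm.
Resultant f_max = √[f_tx² + (f_v + f_ty)²] = √[269.7² + (51.38 + 240.4)²] = 397.4 N/mm.
Capacity per unit length: r_n/Ω = (1/2.0) × 0.6 × 430 × (0.707 × 4) = 364.8 N/mm.
397.4 > 364.8 → NOT adequate.

f_max ≈ 397 N/mm; NOT adequate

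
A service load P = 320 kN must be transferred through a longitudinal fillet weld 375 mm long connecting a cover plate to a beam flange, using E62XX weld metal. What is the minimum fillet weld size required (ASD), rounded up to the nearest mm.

w = 7 mm

E62XX → F_EXX = 620 MPa.
Total weld length L = 375 mm.
Required throat t_e = P × Ω / (0.6 F_EXX × L) = 320 × 2.0 / (0.6 × 620 × 375 × 10⁻³) = 4.588 mm.
Required leg w = t_e / 0.707 = 6.489 mm → use 7 mm.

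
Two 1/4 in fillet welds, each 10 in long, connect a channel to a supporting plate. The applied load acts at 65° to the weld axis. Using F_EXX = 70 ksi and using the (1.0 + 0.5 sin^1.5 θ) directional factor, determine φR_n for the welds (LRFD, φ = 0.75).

t_e = 0.707 × 0.25 = 0.1767 in; A_we = 0.1767 × 20 = 3.535 in².
Directional factor: 1.0 + 0.5 sin^1.5(65°) = 1.431.
F_nw = 0.6 × 70 × 1.431 = 60.12 ksi.
φR_n = 0.75 × 60.12 × 3.535 = 159.4 kips.

φR_n ≈ 159 kips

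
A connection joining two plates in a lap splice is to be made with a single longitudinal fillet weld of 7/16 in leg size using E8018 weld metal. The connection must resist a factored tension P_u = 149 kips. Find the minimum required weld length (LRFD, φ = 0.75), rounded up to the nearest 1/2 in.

E80XX → F_EXX = 80 ksi.
Throat t_e = 0.707 × 0.4375 = 0.3093 in.
φr_n = 0.75 × 0.6 × 80 × 0.3093 = 11.14 kips/in.
L_req = P_u / φr_n = 149 / 11.14 = 13.38 in total.
Round up → use L = 13.5 in.

L = 13.5 in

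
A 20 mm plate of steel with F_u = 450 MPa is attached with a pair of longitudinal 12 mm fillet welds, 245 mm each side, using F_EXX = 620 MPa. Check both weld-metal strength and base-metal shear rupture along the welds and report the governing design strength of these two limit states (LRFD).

φR_n ≈ 1160 kN (weld metal governs)

t_e = 0.707 × 12 = 8.484 mm; L = 490 mm.
Weld metal: φR_n = 0.75 × 0.6 × 620 × 8.484 × 490 × 10⁻³ = 1160 kN.
Base metal (shear rupture): φR_n = 0.75 × 0.6 × 450 × 20 × 490 × 10⁻³ = 1984 kN.
Governing: weld metal.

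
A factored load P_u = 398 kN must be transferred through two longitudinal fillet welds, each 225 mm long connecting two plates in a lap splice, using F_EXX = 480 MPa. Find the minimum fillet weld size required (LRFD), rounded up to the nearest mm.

w = 6 mm

Total weld length L = 450 mm.
Required throat t_e = P_u / (φ × 0.6 F_EXX × L) = 398 / (0.75 × 0.6 × 480 × 450 × 10⁻³) = 4.095 mm.
Required leg w = t_e / 0.707 = 5.792 mm → use 6 mm.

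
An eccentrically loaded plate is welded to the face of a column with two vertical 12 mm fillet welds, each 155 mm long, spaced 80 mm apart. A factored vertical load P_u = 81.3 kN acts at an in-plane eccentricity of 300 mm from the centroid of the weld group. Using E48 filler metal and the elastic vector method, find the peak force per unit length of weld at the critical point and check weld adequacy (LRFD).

f_max ≈ 2040 N/mm; NOT adequate

E48XX → F_EXX = 480 MPa.
Total weld length L_w = 310 mm. Treat welds as unit-width lines.
Polar moment about centroid: J = 2[d³/12 + d(b/2)²] = 2[155³/12 + 155×40²] = 1117000 mm³.
Direct shear f_v = P/L_w = 81.3×10³ / 310 = 262.3 N/mm (vertical).
Torsion M = P·e = 81.3×10³ × 300 = 24390000 N·mm.
Critical point at (x, y) = (40, 77.5) from centroid. f_tx = M·y/J = 1693 N/mm; f_ty = M·x/J = 873.7 N/mm.
Resultant f_max = √[f_tx² + (f_v + f_ty)²] = √[1693² + (262.3 + 873.7)²] = 2039 N/mm.
Capacity per unit length: φr_n = 0.75 × 0.6 × 480 × (0.707 × 12) = 1833 N/mm.
2039 > 1833 → NOT adequate.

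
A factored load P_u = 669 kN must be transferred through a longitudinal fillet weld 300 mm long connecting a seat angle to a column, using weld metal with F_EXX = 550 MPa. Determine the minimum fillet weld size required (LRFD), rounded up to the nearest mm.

Total weld length L = 300 mm.
Required throat t_e = P_u / (φ × 0.6 F_EXX × L) = 669 / (0.75 × 0.6 × 550 × 300 × 10⁻³) = 9.01 mm.
Required leg w = t_e / 0.707 = 12.74 mm → use 13 mm.

w = 13 mm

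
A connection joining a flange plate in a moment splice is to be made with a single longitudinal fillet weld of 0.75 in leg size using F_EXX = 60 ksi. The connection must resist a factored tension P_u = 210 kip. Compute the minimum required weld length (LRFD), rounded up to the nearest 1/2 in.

Throat t_e = 0.707 × 0.75 = 0.5302 in.
φr_n = 0.75 × 0.6 × 60 × 0.5302 = 14.32 kip/in.
L_req = P_u / φr_n = 210 / 14.32 = 14.67 in total.
Round up → use L = 15 in.

L = 15 in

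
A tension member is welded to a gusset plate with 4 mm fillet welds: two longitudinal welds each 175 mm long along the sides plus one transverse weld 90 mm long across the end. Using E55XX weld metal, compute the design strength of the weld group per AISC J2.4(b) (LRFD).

φR_n ≈ 308 kN

E55XX → F_EXX = 550 MPa.
t_e = 0.707 × 4 = 2.828 mm.
R_nwl = 0.6 × 550 × 2.828 × 350 × 10⁻³ = 326.6 kN (longitudinal, 2 welds).
R_nwt = 0.6 × 550 × 2.828 × 90 × 10⁻³ = 83.99 kN (transverse, base value).
(i) R_nwl + R_nwt = 410.6 kN; (ii) 0.85 R_nwl + 1.5 R_nwt = 403.6 kN.
R_n = max = 410.6 kN [governs: (i)]; φR_n = 308 kN.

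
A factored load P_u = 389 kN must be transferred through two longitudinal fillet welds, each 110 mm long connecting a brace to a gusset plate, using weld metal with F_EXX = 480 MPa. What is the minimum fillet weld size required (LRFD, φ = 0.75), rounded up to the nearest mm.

w = 12 mm

Total weld length L = 220 mm.
Required throat t_e = P_u / (φ × 0.6 F_EXX × L) = 389 / (0.75 × 0.6 × 480 × 220 × 10⁻³) = 8.186 mm.
Required leg w = t_e / 0.707 = 11.58 mm → use 12 mm.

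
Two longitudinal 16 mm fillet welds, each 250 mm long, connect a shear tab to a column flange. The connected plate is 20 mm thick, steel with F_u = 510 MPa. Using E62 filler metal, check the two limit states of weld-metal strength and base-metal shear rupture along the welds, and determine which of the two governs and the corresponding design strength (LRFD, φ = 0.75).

E62XX → F_EXX = 620 MPa.
t_e = 0.707 × 16 = 11.31 mm; L = 500 mm.
Weld metal: φR_n = 0.75 × 0.6 × 620 × 11.31 × 500 × 10⁻³ = 1578 kN.
Base metal (shear rupture): φR_n = 0.75 × 0.6 × 510 × 20 × 500 × 10⁻³ = 2295 kN.
Governing: weld metal.

φR_n ≈ 1580 kN (weld metal governs)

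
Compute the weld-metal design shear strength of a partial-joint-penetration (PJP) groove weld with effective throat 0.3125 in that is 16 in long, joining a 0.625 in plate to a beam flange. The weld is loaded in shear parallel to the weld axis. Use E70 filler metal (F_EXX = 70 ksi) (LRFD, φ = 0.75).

φR_n ≈ 158 kip

Effective throat (given) t_e = 0.3125 in.
A_we = 0.3125 × 16 = 5 in².
F_nw = 0.6 F_EXX = 42 ksi.
φR_n = 0.75 × 42 × 5 = 157.5 kip.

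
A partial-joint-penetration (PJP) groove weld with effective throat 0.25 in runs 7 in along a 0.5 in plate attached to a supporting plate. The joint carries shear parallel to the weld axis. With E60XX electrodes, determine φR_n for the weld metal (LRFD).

φR_n ≈ 47.2 kips

E60XX → F_EXX = 60 ksi.
Effective throat (given) t_e = 0.25 in.
A_we = 0.25 × 7 = 1.75 in².
F_nw = 0.6 F_EXX = 36 ksi.
φR_n = 0.75 × 36 × 1.75 = 47.25 kips.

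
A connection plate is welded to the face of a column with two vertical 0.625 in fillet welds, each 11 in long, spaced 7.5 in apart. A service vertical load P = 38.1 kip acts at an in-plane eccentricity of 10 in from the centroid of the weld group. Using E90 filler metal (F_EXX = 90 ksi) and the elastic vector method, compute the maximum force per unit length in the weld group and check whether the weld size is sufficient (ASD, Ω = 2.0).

Total weld length L_w = 22 in. Treat welds as unit-width lines.
Polar moment about centroid: J = 2[d³/12 + d(b/2)²] = 2[11³/12 + 11×3.75²] = 531.2 in³.
Direct shear f_v = P/L_w = 38.1 / 22 = 1.732 kip/in (vertical).
Torsion M = P·e = 38.1 × 10 = 381 kip·in.
Critical point at (x, y) = (3.75, 5.5) from centroid. f_tx = M·y/J = 3.945 kip/in; f_ty = M·x/J = 2.69 kip/in.
Resultant f_max = √[f_tx² + (f_v + f_ty)²] = √[3.945² + (1.732 + 2.69)²] = 5.925 kip/in.
Capacity per unit length: r_n/Ω = (1/2.0) × 0.6 × 90 × (0.707 × 0.625) = 11.93 kip/in.
5.925 ≤ 11.93 → adequate.

f_max ≈ 5.93 kip/in; adequate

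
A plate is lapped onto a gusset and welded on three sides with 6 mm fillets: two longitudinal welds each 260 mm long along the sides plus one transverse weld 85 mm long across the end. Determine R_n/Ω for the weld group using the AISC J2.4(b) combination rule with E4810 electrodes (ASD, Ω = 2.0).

E48XX → F_EXX = 480 MPa.
t_e = 0.707 × 6 = 4.242 mm.
R_nwl = 0.6 × 480 × 4.242 × 520 × 10⁻³ = 635.3 kN (longitudinal, 2 welds).
R_nwt = 0.6 × 480 × 4.242 × 85 × 10⁻³ = 103.8 kN (transverse, base value).
(i) R_nwl + R_nwt = 739.1 kN; (ii) 0.85 R_nwl + 1.5 R_nwt = 695.8 kN.
R_n = max = 739.1 kN [governs: (i)]; R_n/Ω = 369.6 kN.

R_n/Ω ≈ 370 kN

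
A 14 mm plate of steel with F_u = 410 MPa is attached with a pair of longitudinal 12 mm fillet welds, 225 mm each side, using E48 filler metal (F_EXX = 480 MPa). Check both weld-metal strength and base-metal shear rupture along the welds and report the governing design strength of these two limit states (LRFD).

t_e = 0.707 × 12 = 8.484 mm; L = 450 mm.
Weld metal: φR_n = 0.75 × 0.6 × 480 × 8.484 × 450 × 10⁻³ = 824.6 kN.
Base metal (shear rupture): φR_n = 0.75 × 0.6 × 410 × 14 × 450 × 10⁻³ = 1162 kN.
Governing: weld metal.

φR_n ≈ 825 kN (weld metal governs)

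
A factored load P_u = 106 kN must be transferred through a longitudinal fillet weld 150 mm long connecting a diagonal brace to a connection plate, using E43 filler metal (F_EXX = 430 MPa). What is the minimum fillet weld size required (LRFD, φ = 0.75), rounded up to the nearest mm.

w = 6 mm

Total weld length L = 150 mm.
Required throat t_e = P_u / (φ × 0.6 F_EXX × L) = 106 / (0.75 × 0.6 × 430 × 150 × 10⁻³) = 3.652 mm.
Required leg w = t_e / 0.707 = 5.166 mm → use 6 mm.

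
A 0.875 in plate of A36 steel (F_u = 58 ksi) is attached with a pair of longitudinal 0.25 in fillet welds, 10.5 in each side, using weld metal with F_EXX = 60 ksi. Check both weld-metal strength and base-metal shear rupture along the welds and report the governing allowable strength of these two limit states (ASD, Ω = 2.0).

R_n/Ω ≈ 66.8 kip (weld metal governs)

t_e = 0.707 × 0.25 = 0.1767 in; L = 21 in.
Weld metal: R_n/Ω = (1/2.0) × 0.6 × 60 × 0.1767 × 21 = 66.81 kip.
Base metal (shear rupture): R_n/Ω = (1/2.0) × 0.6 × 58 × 0.875 × 21 = 319.7 kip.
Governing: weld metal.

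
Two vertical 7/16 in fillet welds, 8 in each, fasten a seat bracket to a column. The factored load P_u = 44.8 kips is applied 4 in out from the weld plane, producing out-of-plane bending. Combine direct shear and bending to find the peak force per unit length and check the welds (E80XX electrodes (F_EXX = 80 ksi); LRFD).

f_max ≈ 8.85 kip/in; adequate

L_w = 2 × 8 = 16 in; section modulus (unit throat) S = 2 × L²/6 = 21.33 in².
Direct shear f_v = P/L_w = 44.8/16 = 2.8 kip/in.
Moment M = P × e = 44.8 × 4 = 179.2 kip·in; bending f_b = M/S = 8.4 kip/in.
f_max = √(f_v² + f_b²) = √(2.8² + 8.4²) = 8.854 kip/in.
φr_n = 0.75 × 0.6 × 80 × (0.707 × 0.4375) = 11.14 kip/in → adequate.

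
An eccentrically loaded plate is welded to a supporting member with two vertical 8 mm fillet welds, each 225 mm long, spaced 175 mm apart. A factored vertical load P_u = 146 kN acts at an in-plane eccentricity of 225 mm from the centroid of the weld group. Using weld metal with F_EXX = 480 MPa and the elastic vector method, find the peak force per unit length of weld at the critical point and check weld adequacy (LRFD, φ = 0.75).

Total weld length L_w = 450 mm. Treat welds as unit-width lines.
Polar moment about centroid: J = 2[d³/12 + d(b/2)²] = 2[225³/12 + 225×87.5²] = 5344000 mm³.
Direct shear f_v = P/L_w = 146×10³ / 450 = 324.4 N/mm (vertical).
Torsion M = P·e = 146×10³ × 225 = 32850000 N·mm.
Critical point at (x, y) = (87.5, 112.5) from centroid. f_tx = M·y/J = 691.6 N/mm; f_ty = M·x/J = 537.9 N/mm.
Resultant f_max = √[f_tx² + (f_v + f_ty)²] = √[691.6² + (324.4 + 537.9)²] = 1105 N/mm.
Capacity per unit length: φr_n = 0.75 × 0.6 × 480 × (0.707 × 8) = 1222 N/mm.
1105 ≤ 1222 → adequate.

f_max ≈ 1110 N/mm; adequate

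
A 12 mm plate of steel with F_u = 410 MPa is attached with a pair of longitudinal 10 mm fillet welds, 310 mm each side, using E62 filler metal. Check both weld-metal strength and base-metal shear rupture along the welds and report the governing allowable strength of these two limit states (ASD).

E62XX → F_EXX = 620 MPa.
t_e = 0.707 × 10 = 7.07 mm; L = 620 mm.
Weld metal: R_n/Ω = (1/2.0) × 0.6 × 620 × 7.07 × 620 × 10⁻³ = 815.3 kN.
Base metal (shear rupture): R_n/Ω = (1/2.0) × 0.6 × 410 × 12 × 620 × 10⁻³ = 915.1 kN.
Governing: weld metal.

R_n/Ω ≈ 815 kN (weld metal governs)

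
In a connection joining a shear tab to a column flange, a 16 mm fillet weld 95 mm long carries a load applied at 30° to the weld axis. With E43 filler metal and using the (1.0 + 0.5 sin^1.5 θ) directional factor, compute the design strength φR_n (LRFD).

E43XX → F_EXX = 430 MPa.
t_e = 0.707 × 16 = 11.31 mm; A_we = 11.31 × 95 = 1075 mm².
Directional factor: 1.0 + 0.5 sin^1.5(30°) = 1.177.
F_nw = 0.6 × 430 × 1.177 = 303.6 MPa.
φR_n = 0.75 × 303.6 × 1075 × 10⁻³ = 244.7 kN.

φR_n ≈ 245 kN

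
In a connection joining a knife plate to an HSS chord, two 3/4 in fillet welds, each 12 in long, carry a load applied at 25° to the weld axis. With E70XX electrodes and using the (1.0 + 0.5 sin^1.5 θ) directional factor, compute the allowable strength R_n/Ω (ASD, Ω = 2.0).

R_n/Ω ≈ 304 kips

E70XX → F_EXX = 70 ksi.
t_e = 0.707 × 0.75 = 0.5302 in; A_we = 0.5302 × 24 = 12.73 in².
Directional factor: 1.0 + 0.5 sin^1.5(25°) = 1.137.
F_nw = 0.6 × 70 × 1.137 = 47.77 ksi.
R_n/Ω = (47.77 × 12.73) / 2.0 = 304 kips.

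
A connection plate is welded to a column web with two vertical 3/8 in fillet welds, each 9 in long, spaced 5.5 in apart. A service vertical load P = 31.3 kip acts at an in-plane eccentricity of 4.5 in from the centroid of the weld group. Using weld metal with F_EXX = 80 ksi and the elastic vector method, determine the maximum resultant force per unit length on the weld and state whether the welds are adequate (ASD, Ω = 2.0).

f_max ≈ 4.07 kip/in; adequate

Total weld length L_w = 18 in. Treat welds as unit-width lines.
Polar moment about centroid: J = 2[d³/12 + d(b/2)²] = 2[9³/12 + 9×2.75²] = 257.6 in³.
Direct shear f_v = P/L_w = 31.3 / 18 = 1.739 kip/in (vertical).
Torsion M = P·e = 31.3 × 4.5 = 140.85 kip·in.
Critical point at (x, y) = (2.75, 4.5) from centroid. f_tx = M·y/J = 2.46 kip/in; f_ty = M·x/J = 1.503 kip/in.
Resultant f_max = √[f_tx² + (f_v + f_ty)²] = √[2.46² + (1.739 + 1.503)²] = 4.07 kip/in.
Capacity per unit length: r_n/Ω = (1/2.0) × 0.6 × 80 × (0.707 × 0.375) = 6.363 kip/in.
4.07 ≤ 6.363 → adequate.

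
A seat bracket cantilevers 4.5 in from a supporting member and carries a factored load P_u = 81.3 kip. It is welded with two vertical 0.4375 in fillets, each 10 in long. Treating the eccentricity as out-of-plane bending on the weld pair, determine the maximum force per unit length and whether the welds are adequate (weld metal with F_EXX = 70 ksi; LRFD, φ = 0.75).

L_w = 2 × 10 = 20 in; section modulus (unit throat) S = 2 × L²/6 = 33.33 in².
Direct shear f_v = P/L_w = 81.3/20 = 4.065 kip/in.
Moment M = P × e = 81.3 × 4.5 = 365.85 kip·in; bending f_b = M/S = 10.98 kip/in.
f_max = √(f_v² + f_b²) = √(4.065² + 10.98²) = 11.7 kip/in.
φr_n = 0.75 × 0.6 × 70 × (0.707 × 0.4375) = 9.743 kip/in → NOT adequate.

f_max ≈ 11.7 kip/in; NOT adequate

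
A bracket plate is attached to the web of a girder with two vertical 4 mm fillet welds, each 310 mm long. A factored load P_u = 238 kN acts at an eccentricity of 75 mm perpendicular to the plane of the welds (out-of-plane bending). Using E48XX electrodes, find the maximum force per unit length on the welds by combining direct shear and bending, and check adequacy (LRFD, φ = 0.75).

E48XX → F_EXX = 480 MPa.
L_w = 2 × 310 = 620 mm; section modulus (unit throat) S = 2 × L²/6 = 32030 mm².
Direct shear f_v = P/L_w = 238×10³/620 = 383.9 N/mm.
Moment M = P × e = 238×10³ × 75 = 17850000 N·mm; bending f_b = M/S = 557.2 N/mm.
f_max = √(f_v² + f_b²) = √(383.9² + 557.2²) = 676.7 N/mm.
φr_n = 0.75 × 0.6 × 480 × (0.707 × 4) = 610.8 N/mm → NOT adequate.

f_max ≈ 677 N/mm; NOT adequate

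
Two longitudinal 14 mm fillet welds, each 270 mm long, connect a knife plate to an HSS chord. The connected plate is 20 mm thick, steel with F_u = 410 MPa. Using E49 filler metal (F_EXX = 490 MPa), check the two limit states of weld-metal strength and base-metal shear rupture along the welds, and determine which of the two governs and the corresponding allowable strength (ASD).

t_e = 0.707 × 14 = 9.898 mm; L = 540 mm.
Weld metal: R_n/Ω = (1/2.0) × 0.6 × 490 × 9.898 × 540 × 10⁻³ = 785.7 kN.
Base metal (shear rupture): R_n/Ω = (1/2.0) × 0.6 × 410 × 20 × 540 × 10⁻³ = 1328 kN.
Governing: weld metal.

R_n/Ω ≈ 786 kN (weld metal governs)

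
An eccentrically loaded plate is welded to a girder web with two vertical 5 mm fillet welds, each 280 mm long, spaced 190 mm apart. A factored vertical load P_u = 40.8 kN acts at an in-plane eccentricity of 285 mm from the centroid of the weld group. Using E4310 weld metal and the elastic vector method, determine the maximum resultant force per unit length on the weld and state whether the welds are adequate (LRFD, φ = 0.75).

f_max ≈ 273 N/mm; adequate

E43XX → F_EXX = 430 MPa.
Total weld length L_w = 560 mm. Treat welds as unit-width lines.
Polar moment about centroid: J = 2[d³/12 + d(b/2)²] = 2[280³/12 + 280×95²] = 8713000 mm³.
Direct shear f_v = P/L_w = 40.8×10³ / 560 = 72.86 N/mm (vertical).
Torsion M = P·e = 40.8×10³ × 285 = 11628000 N·mm.
Critical point at (x, y) = (95, 140) from centroid. f_tx = M·y/J = 186.8 N/mm; f_ty = M·x/J = 126.8 N/mm.
Resultant f_max = √[f_tx² + (f_v + f_ty)²] = √[186.8² + (72.86 + 126.8)²] = 273.4 N/mm.
Capacity per unit length: φr_n = 0.75 × 0.6 × 430 × (0.707 × 5) = 684 N/mm.
273.4 ≤ 684 → adequate.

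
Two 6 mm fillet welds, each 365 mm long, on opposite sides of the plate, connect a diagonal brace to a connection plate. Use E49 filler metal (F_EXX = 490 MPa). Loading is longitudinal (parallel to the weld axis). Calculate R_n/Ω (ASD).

Effective throat t_e = 0.707 × 6 = 4.242 mm.
Total length L = 730 mm; A_we = 4.242 × 730 = 3097 mm².
F_nw = 0.6 F_EXX = 0.6 × 490 = 294 MPa.
R_n = 294 × 3097 × 10⁻³ = 910.4 kN; R_n/Ω = 910.4/2.0 = 455.2 kN.

R_n/Ω ≈ 455 kN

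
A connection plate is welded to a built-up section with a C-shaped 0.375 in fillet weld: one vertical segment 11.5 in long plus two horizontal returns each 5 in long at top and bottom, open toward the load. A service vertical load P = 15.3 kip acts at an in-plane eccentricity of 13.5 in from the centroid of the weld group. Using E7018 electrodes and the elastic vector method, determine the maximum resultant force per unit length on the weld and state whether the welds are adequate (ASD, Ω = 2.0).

f_max ≈ 3.24 kip/in; adequate

E70XX → F_EXX = 70 ksi.
Total weld length L_w = 21.5 in. Treat welds as unit-width lines.
Centroid: x̄ = 2×5×2.5 / 21.5 = 1.163 in from the vertical weld.
Polar moment about centroid: J = I_x + I_y = [11.5³/12 + 2×5×5.75²] + [11.5×1.163² + 2(5³/12 + 5×1.337²)] = 511.6 in³.
Direct shear f_v = P/L_w = 15.3 / 21.5 = 0.7116 kip/in (vertical).
Torsion M = P·e = 15.3 × 13.5 = 206.55 kip·in.
Critical point at (x, y) = (3.837, 5.75) from centroid. f_tx = M·y/J = 2.321 kip/in; f_ty = M·x/J = 1.549 kip/in.
Resultant f_max = √[f_tx² + (f_v + f_ty)²] = √[2.321² + (0.7116 + 1.549)²] = 3.24 kip/in.
Capacity per unit length: r_n/Ω = (1/2.0) × 0.6 × 70 × (0.707 × 0.375) = 5.568 kip/in.
3.24 ≤ 5.568 → adequate.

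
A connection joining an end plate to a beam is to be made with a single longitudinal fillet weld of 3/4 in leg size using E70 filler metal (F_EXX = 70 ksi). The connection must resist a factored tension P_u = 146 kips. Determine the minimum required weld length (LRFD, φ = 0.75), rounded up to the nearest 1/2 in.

L = 9 in

Throat t_e = 0.707 × 0.75 = 0.5302 in.
φr_n = 0.75 × 0.6 × 70 × 0.5302 = 16.7 kips/in.
L_req = P_u / φr_n = 146 / 16.7 = 8.741 in total.
Round up → use L = 9 in.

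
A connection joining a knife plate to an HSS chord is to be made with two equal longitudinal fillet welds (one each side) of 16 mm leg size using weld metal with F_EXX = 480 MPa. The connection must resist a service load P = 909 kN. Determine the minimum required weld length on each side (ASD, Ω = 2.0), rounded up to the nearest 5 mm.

Throat t_e = 0.707 × 16 = 11.31 mm.
r_n/Ω = (0.6 × 480 × 11.31) / 2.0 = 1629 N/mm = 1.629 kN/mm.
L_req = P / (r_n/Ω) = 909 / 1.629 = 558 mm total.
Per side: 558 / 2 = 279 mm.
Round up → use L = 280 mm on each side.

L = 280 mm on each side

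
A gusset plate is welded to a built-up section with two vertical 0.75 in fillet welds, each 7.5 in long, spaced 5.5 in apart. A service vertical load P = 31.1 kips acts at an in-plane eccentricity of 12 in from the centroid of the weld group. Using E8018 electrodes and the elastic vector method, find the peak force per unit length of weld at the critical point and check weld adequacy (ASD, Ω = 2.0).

E80XX → F_EXX = 80 ksi.
Total weld length L_w = 15 in. Treat welds as unit-width lines.
Polar moment about centroid: J = 2[d³/12 + d(b/2)²] = 2[7.5³/12 + 7.5×2.75²] = 183.8 in³.
Direct shear f_v = P/L_w = 31.1 / 15 = 2.073 kip/in (vertical).
Torsion M = P·e = 31.1 × 12 = 373.2 kip·in.
Critical point at (x, y) = (2.75, 3.75) from centroid. f_tx = M·y/J = 7.616 kip/in; f_ty = M·x/J = 5.585 kip/in.
Resultant f_max = √[f_tx² + (f_v + f_ty)²] = √[7.616² + (2.073 + 5.585)²] = 10.8 kip/in.
Capacity per unit length: r_n/Ω = (1/2.0) × 0.6 × 80 × (0.707 × 0.75) = 12.73 kip/in.
10.8 ≤ 12.73 → adequate.

f_max ≈ 10.8 kip/in; adequate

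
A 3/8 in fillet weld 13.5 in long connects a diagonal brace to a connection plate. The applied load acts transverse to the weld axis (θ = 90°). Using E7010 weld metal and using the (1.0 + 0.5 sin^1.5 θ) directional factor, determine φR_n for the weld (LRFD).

E70XX → F_EXX = 70 ksi.
t_e = 0.707 × 0.375 = 0.2651 in; A_we = 0.2651 × 13.5 = 3.579 in².
Directional factor: 1.0 + 0.5 sin^1.5(90°) = 1.5.
F_nw = 0.6 × 70 × 1.5 = 63 ksi.
φR_n = 0.75 × 63 × 3.579 = 169.1 kip.

φR_n ≈ 169 kip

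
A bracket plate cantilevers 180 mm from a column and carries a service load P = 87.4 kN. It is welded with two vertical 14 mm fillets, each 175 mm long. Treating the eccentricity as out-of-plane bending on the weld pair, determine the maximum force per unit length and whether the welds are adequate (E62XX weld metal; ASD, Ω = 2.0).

f_max ≈ 1560 N/mm; adequate

E62XX → F_EXX = 620 MPa.
L_w = 2 × 175 = 350 mm; section modulus (unit throat) S = 2 × L²/6 = 10210 mm².
Direct shear f_v = P/L_w = 87.4×10³/350 = 249.7 N/mm.
Moment M = P × e = 87.4×10³ × 180 = 15732000 N·mm; bending f_b = M/S = 1541 N/mm.
f_max = √(f_v² + f_b²) = √(249.7² + 1541²) = 1561 N/mm.
r_n/Ω = (1/2.0) × 0.6 × 620 × (0.707 × 14) = 1841 N/mm → adequate.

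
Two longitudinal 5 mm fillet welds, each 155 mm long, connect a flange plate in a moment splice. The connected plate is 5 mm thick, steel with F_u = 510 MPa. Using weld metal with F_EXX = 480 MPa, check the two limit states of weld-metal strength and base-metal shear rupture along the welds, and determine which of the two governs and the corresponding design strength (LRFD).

φR_n ≈ 237 kN (weld metal governs)

t_e = 0.707 × 5 = 3.535 mm; L = 310 mm.
Weld metal: φR_n = 0.75 × 0.6 × 480 × 3.535 × 310 × 10⁻³ = 236.7 kN.
Base metal (shear rupture): φR_n = 0.75 × 0.6 × 510 × 5 × 310 × 10⁻³ = 355.7 kN.
Governing: weld metal.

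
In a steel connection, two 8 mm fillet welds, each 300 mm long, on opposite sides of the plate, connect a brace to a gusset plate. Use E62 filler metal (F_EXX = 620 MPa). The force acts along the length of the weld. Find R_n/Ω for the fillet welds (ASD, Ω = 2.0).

Effective throat t_e = 0.707 × 8 = 5.656 mm.
Total length L = 600 mm; A_we = 5.656 × 600 = 3394 mm².
F_nw = 0.6 F_EXX = 0.6 × 620 = 372 MPa.
R_n = 372 × 3394 × 10⁻³ = 1262 kN; R_n/Ω = 1262/2.0 = 631.2 kN.

R_n/Ω ≈ 631 kN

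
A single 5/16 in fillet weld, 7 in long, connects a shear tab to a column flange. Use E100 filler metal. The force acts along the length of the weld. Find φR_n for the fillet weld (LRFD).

φR_n ≈ 69.6 kips

E100XX → F_EXX = 100 ksi.
Effective throat t_e = 0.707 × 0.3125 = 0.2209 in.
Total length L = 7 in; A_we = 0.2209 × 7 = 1.547 in².
F_nw = 0.6 F_EXX = 0.6 × 100 = 60 ksi.
φR_n = 0.75 × 60 × 1.547 = 69.6 kips.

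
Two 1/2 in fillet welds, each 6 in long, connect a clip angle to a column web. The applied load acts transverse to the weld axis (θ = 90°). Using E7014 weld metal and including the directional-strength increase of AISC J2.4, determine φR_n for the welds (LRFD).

φR_n ≈ 200 kip

E70XX → F_EXX = 70 ksi.
t_e = 0.707 × 0.5 = 0.3535 in; A_we = 0.3535 × 12 = 4.242 in².
Directional factor: 1.0 + 0.5 sin^1.5(90°) = 1.5.
F_nw = 0.6 × 70 × 1.5 = 63 ksi.
φR_n = 0.75 × 63 × 4.242 = 200.4 kip.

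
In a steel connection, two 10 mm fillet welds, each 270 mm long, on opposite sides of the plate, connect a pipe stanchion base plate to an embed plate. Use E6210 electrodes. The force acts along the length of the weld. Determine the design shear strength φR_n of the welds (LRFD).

φR_n ≈ 1070 kN

E62XX → F_EXX = 620 MPa.
Effective throat t_e = 0.707 × 10 = 7.07 mm.
Total length L = 540 mm; A_we = 7.07 × 540 = 3818 mm².
F_nw = 0.6 F_EXX = 0.6 × 620 = 372 MPa.
φR_n = 0.75 × 372 × 3818 × 10⁻³ = 1065 kN.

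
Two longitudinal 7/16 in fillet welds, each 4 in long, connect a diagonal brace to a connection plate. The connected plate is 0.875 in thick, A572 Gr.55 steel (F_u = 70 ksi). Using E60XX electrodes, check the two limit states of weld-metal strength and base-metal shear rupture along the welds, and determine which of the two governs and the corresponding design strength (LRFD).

φR_n ≈ 66.8 kips (weld metal governs)

E60XX → F_EXX = 60 ksi.
t_e = 0.707 × 0.4375 = 0.3093 in; L = 8 in.
Weld metal: φR_n = 0.75 × 0.6 × 60 × 0.3093 × 8 = 66.81 kips.
Base metal (shear rupture): φR_n = 0.75 × 0.6 × 70 × 0.875 × 8 = 220.5 kips.
Governing: weld metal.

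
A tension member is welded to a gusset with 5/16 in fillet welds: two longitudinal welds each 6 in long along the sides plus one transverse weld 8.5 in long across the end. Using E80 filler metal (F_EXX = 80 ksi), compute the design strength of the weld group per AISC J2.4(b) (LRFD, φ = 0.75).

t_e = 0.707 × 0.3125 = 0.2209 in.
R_nwl = 0.6 × 80 × 0.2209 × 12 = 127.3 kip (longitudinal, 2 welds).
R_nwt = 0.6 × 80 × 0.2209 × 8.5 = 90.14 kip (transverse, base value).
(i) R_nwl + R_nwt = 217.4 kip; (ii) 0.85 R_nwl + 1.5 R_nwt = 243.4 kip.
R_n = max = 243.4 kip [governs: (ii)]; φR_n = 182.5 kip.

φR_n ≈ 183 kip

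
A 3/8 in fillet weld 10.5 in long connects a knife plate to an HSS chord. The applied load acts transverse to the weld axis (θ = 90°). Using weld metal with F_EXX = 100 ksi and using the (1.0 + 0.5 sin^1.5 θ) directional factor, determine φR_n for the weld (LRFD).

t_e = 0.707 × 0.375 = 0.2651 in; A_we = 0.2651 × 10.5 = 2.784 in².
Directional factor: 1.0 + 0.5 sin^1.5(90°) = 1.5.
F_nw = 0.6 × 100 × 1.5 = 90 ksi.
φR_n = 0.75 × 90 × 2.784 = 187.9 kips.

φR_n ≈ 188 kips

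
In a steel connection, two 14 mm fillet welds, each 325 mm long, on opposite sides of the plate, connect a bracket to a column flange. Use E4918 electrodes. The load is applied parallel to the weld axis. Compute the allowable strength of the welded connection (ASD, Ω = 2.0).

R_n/Ω ≈ 946 kN

E49XX → F_EXX = 490 MPa.
Effective throat t_e = 0.707 × 14 = 9.898 mm.
Total length L = 650 mm; A_we = 9.898 × 650 = 6434 mm².
F_nw = 0.6 F_EXX = 0.6 × 490 = 294 MPa.
R_n = 294 × 6434 × 10⁻³ = 1892 kN; R_n/Ω = 1892/2.0 = 945.8 kN.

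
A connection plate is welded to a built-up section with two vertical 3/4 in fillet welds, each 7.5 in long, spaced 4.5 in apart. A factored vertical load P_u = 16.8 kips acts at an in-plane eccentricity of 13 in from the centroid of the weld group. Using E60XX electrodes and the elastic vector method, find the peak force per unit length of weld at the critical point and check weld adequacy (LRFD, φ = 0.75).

f_max ≈ 7.17 kip/in; adequate

E60XX → F_EXX = 60 ksi.
Total weld length L_w = 15 in. Treat welds as unit-width lines.
Polar moment about centroid: J = 2[d³/12 + d(b/2)²] = 2[7.5³/12 + 7.5×2.25²] = 146.2 in³.
Direct shear f_v = P/L_w = 16.8 / 15 = 1.12 kip/in (vertical).
Torsion M = P·e = 16.8 × 13 = 218.4 kip·in.
Critical point at (x, y) = (2.25, 3.75) from centroid. f_tx = M·y/J = 5.6 kip/in; f_ty = M·x/J = 3.36 kip/in.
Resultant f_max = √[f_tx² + (f_v + f_ty)²] = √[5.6² + (1.12 + 3.36)²] = 7.171 kip/in.
Capacity per unit length: φr_n = 0.75 × 0.6 × 60 × (0.707 × 0.75) = 14.32 kip/in.
7.171 ≤ 14.32 → adequate.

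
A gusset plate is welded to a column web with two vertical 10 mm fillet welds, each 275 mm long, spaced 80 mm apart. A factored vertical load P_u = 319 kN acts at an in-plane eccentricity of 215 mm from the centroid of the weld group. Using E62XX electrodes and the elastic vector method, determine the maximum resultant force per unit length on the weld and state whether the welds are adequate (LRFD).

f_max ≈ 2490 N/mm; NOT adequate

E62XX → F_EXX = 620 MPa.
Total weld length L_w = 550 mm. Treat welds as unit-width lines.
Polar moment about centroid: J = 2[d³/12 + d(b/2)²] = 2[275³/12 + 275×40²] = 4346000 mm³.
Direct shear f_v = P/L_w = 319×10³ / 550 = 580 N/mm (vertical).
Torsion M = P·e = 319×10³ × 215 = 68585000 N·mm.
Critical point at (x, y) = (40, 137.5) from centroid. f_tx = M·y/J = 2170 N/mm; f_ty = M·x/J = 631.2 N/mm.
Resultant f_max = √[f_tx² + (f_v + f_ty)²] = √[2170² + (580 + 631.2)²] = 2485 N/mm.
Capacity per unit length: φr_n = 0.75 × 0.6 × 620 × (0.707 × 10) = 1973 N/mm.
2485 > 1973 → NOT adequate.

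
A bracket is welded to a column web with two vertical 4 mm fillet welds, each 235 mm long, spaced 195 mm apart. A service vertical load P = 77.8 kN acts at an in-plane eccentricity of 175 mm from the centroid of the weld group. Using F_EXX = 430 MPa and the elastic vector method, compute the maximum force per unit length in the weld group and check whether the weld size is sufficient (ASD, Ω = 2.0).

f_max ≈ 438 N/mm; NOT adequate

Total weld length L_w = 470 mm. Treat welds as unit-width lines.
Polar moment about centroid: J = 2[d³/12 + d(b/2)²] = 2[235³/12 + 235×97.5²] = 6631000 mm³.
Direct shear f_v = P/L_w = 77.8×10³ / 470 = 165.5 N/mm (vertical).
Torsion M = P·e = 77.8×10³ × 175 = 13615000 N·mm.
Critical point at (x, y) = (97.5, 117.5) from centroid. f_tx = M·y/J = 241.3 N/mm; f_ty = M·x/J = 200.2 N/mm.
Resultant f_max = √[f_tx² + (f_v + f_ty)²] = √[241.3² + (165.5 + 200.2)²] = 438.1 N/mm.
Capacity per unit length: r_n/Ω = (1/2.0) × 0.6 × 430 × (0.707 × 4) = 364.8 N/mm.
438.1 > 364.8 → NOT adequate.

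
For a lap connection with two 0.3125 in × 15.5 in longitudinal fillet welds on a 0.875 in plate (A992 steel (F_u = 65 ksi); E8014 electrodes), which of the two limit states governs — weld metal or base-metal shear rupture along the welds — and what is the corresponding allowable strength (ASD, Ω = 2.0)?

E80XX → F_EXX = 80 ksi.
t_e = 0.707 × 0.3125 = 0.2209 in; L = 31 in.
Weld metal: R_n/Ω = (1/2.0) × 0.6 × 80 × 0.2209 × 31 = 164.4 kips.
Base metal (shear rupture): R_n/Ω = (1/2.0) × 0.6 × 65 × 0.875 × 31 = 528.9 kips.
Governing: weld metal.

R_n/Ω ≈ 164 kips (weld metal governs)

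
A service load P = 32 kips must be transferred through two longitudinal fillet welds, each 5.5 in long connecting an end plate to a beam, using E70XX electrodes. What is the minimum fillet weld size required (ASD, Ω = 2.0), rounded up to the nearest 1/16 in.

w = 1/4 in

E70XX → F_EXX = 70 ksi.
Total weld length L = 11 in.
Required throat t_e = P × Ω / (0.6 F_EXX × L) = 32 × 2.0 / (0.6 × 70 × 11) = 0.1385 in.
Required leg w = t_e / 0.707 = 0.1959 in → use 1/4 in.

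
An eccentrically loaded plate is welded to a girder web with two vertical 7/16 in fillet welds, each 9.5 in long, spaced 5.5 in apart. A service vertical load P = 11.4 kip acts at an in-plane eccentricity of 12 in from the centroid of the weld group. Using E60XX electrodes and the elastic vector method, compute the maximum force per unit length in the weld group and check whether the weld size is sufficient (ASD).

E60XX → F_EXX = 60 ksi.
Total weld length L_w = 19 in. Treat welds as unit-width lines.
Polar moment about centroid: J = 2[d³/12 + d(b/2)²] = 2[9.5³/12 + 9.5×2.75²] = 286.6 in³.
Direct shear f_v = P/L_w = 11.4 / 19 = 0.6 kip/in (vertical).
Torsion M = P·e = 11.4 × 12 = 136.8 kip·in.
Critical point at (x, y) = (2.75, 4.75) from centroid. f_tx = M·y/J = 2.267 kip/in; f_ty = M·x/J = 1.313 kip/in.
Resultant f_max = √[f_tx² + (f_v + f_ty)²] = √[2.267² + (0.6 + 1.313)²] = 2.966 kip/in.
Capacity per unit length: r_n/Ω = (1/2.0) × 0.6 × 60 × (0.707 × 0.4375) = 5.568 kip/in.
2.966 ≤ 5.568 → adequate.

f_max ≈ 2.97 kip/in; adequate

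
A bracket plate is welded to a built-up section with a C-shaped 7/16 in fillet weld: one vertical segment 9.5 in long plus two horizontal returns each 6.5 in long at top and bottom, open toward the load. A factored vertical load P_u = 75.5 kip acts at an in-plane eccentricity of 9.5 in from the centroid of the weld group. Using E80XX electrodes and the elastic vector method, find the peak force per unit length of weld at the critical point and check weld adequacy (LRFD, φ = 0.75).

E80XX → F_EXX = 80 ksi.
Total weld length L_w = 22.5 in. Treat welds as unit-width lines.
Centroid: x̄ = 2×6.5×3.25 / 22.5 = 1.878 in from the vertical weld.
Polar moment about centroid: J = I_x + I_y = [9.5³/12 + 2×6.5×4.75²] + [9.5×1.878² + 2(6.5³/12 + 6.5×1.372²)] = 468.5 in³.
Direct shear f_v = P/L_w = 75.5 / 22.5 = 3.356 kip/in (vertical).
Torsion M = P·e = 75.5 × 9.5 = 717.25 kip·in.
Critical point at (x, y) = (4.622, 4.75) from centroid. f_tx = M·y/J = 7.272 kip/in; f_ty = M·x/J = 7.076 kip/in.
Resultant f_max = √[f_tx² + (f_v + f_ty)²] = √[7.272² + (3.356 + 7.076)²] = 12.72 kip/in.
Capacity per unit length: φr_n = 0.75 × 0.6 × 80 × (0.707 × 0.4375) = 11.14 kip/in.
12.72 > 11.14 → NOT adequate.

f_max ≈ 12.7 kip/in; NOT adequate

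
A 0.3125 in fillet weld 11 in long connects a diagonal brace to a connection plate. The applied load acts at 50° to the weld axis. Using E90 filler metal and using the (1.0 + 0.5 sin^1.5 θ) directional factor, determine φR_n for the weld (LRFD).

E90XX → F_EXX = 90 ksi.
t_e = 0.707 × 0.3125 = 0.2209 in; A_we = 0.2209 × 11 = 2.43 in².
Directional factor: 1.0 + 0.5 sin^1.5(50°) = 1.335.
F_nw = 0.6 × 90 × 1.335 = 72.1 ksi.
φR_n = 0.75 × 72.1 × 2.43 = 131.4 kip.

φR_n ≈ 131 kip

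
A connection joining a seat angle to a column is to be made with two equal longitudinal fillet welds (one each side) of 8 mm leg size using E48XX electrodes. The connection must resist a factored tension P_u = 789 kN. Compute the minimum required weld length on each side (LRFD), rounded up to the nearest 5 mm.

E48XX → F_EXX = 480 MPa.
Throat t_e = 0.707 × 8 = 5.656 mm.
φr_n = 0.75 × 0.6 × 480 × 5.656 × 10⁻³ = 1.222 kN/mm.
L_req = P_u / φr_n = 789 / 1.222 = 645.8 mm total.
Per side: 645.8 / 2 = 322.9 mm.
Round up → use L = 325 mm on each side.

L = 325 mm on each side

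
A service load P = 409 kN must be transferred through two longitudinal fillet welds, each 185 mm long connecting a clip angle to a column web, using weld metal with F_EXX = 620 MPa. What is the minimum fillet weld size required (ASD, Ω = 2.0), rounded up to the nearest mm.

w = 9 mm

Total weld length L = 370 mm.
Required throat t_e = P × Ω / (0.6 F_EXX × L) = 409 × 2.0 / (0.6 × 620 × 370 × 10⁻³) = 5.943 mm.
Required leg w = t_e / 0.707 = 8.406 mm → use 9 mm.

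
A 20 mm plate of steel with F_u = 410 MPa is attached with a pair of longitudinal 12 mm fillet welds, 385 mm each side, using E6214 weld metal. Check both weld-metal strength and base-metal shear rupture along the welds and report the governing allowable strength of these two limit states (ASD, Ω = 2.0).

E62XX → F_EXX = 620 MPa.
t_e = 0.707 × 12 = 8.484 mm; L = 770 mm.
Weld metal: R_n/Ω = (1/2.0) × 0.6 × 620 × 8.484 × 770 × 10⁻³ = 1215 kN.
Base metal (shear rupture): R_n/Ω = (1/2.0) × 0.6 × 410 × 20 × 770 × 10⁻³ = 1894 kN.
Governing: weld metal.

R_n/Ω ≈ 1220 kN (weld metal governs)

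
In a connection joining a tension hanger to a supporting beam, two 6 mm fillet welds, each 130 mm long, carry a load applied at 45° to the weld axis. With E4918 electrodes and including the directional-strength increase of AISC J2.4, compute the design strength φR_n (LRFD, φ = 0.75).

E49XX → F_EXX = 490 MPa.
t_e = 0.707 × 6 = 4.242 mm; A_we = 4.242 × 260 = 1103 mm².
Directional factor: 1.0 + 0.5 sin^1.5(45°) = 1.297.
F_nw = 0.6 × 490 × 1.297 = 381.4 MPa.
φR_n = 0.75 × 381.4 × 1103 × 10⁻³ = 315.5 kN.

φR_n ≈ 315 kN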